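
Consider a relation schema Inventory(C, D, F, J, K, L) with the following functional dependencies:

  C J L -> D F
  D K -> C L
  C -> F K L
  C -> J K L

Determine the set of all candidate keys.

{C}⁺: C→FKL adds F, K, L; C→JKL adds J; CJL→DF adds D → {C, D, F, J, K, L}.
{D, K}⁺: DK→CL adds C, L; C→FKL adds F; C→JKL adds J → {C, D, F, J, K, L}. Minimal: {K}⁺ = {K}; {D}⁺ = {D} — none reach the full schema.
Any other superkey contains one of these as a subset, so there are no further candidate keys.

{C}, {D, K}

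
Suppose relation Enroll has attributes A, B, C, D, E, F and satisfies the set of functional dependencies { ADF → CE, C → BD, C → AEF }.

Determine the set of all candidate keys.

C, ADF

{C}⁺: C→BD adds B, D; C→AEF adds A, E, F → {A, B, C, D, E, F}.
{A, D, F}⁺: ADF→CE adds C, E; C→BD adds B → {A, B, C, D, E, F}. Minimal: {D, F}⁺ = {D, F}; {A, F}⁺ = {A, F}; {A, D}⁺ = {A, D} — none reach the full schema.
Any other superkey contains one of these as a subset, so there are no further candidate keys.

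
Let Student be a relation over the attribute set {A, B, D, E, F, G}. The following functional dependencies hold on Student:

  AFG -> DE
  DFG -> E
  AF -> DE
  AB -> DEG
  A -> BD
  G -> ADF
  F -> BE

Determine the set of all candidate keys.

(A); (G)

{A}⁺: A→BD adds B, D; AB→DEG adds E, G; G→ADF adds F → {A, B, D, E, F, G}.
{G}⁺: G→ADF adds A, D, F; F→BE adds B, E → {A, B, D, E, F, G}.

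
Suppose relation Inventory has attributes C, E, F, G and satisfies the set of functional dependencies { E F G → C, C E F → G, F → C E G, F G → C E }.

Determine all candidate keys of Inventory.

{F}

Attribute F never appears on the right-hand side of any dependency, so F must belong to every candidate key.
{F}⁺ = {C, E, F, G}, which is all of the schema, so {F} is the only candidate key.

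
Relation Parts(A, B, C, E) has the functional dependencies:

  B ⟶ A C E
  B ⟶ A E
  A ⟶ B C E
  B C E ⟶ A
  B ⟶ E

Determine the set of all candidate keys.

{A}⁺: A→BCE adds B, C, E → {A, B, C, E}.
{B}⁺: B→ACE adds A, C, E → {A, B, C, E}.

{A}, {B}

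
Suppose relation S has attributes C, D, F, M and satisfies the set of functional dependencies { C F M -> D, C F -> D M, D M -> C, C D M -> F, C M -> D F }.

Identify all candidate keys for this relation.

CF; CM; DM

{C, F}⁺: CF→DM adds D, M → {C, D, F, M}.
{C, M}⁺: CM→DF adds D, F → {C, D, F, M}.
{D, M}⁺: DM→C adds C; CDM→F adds F → {C, D, F, M}.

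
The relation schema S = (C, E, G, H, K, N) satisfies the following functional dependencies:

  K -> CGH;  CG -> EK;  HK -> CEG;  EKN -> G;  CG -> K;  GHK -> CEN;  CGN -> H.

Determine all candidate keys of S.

{K}⁺: K→CGH adds C, G, H; CG→EK adds E; GHK→CEN adds N → {C, E, G, H, K, N}.
{C, G}⁺: CG→EK adds E, K; K→CGH adds H; GHK→CEN adds N → {C, E, G, H, K, N}. Minimal: {G}⁺ = {G}; {C}⁺ = {C} — none reach the full schema.

K, CG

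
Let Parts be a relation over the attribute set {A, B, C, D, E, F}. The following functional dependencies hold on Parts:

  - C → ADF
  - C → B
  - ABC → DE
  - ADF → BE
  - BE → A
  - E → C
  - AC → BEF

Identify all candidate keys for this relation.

{C}⁺: C→ADF adds A, D, F; C→B adds B; ABC→DE adds E → {A, B, C, D, E, F}.
{E}⁺: E→C adds C; C→ADF adds A, D, F; C→B adds B → {A, B, C, D, E, F}.
{A, D, F}⁺: ADF→BE adds B, E; E→C adds C → {A, B, C, D, E, F}. Minimal: {D, F}⁺ = {D, F}; {A, F}⁺ = {A, F}; {A, D}⁺ = {A, D} — none reach the full schema.

(C); (E); (A, D, F)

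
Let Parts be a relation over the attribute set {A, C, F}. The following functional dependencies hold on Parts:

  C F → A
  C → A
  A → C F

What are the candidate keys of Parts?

{A}, {C}

{A}⁺: A→CF adds C, F → {A, C, F}.
{C}⁺: C→A adds A; A→CF adds F → {A, C, F}.
Any other superkey contains one of these as a subset, so there are no further candidate keys.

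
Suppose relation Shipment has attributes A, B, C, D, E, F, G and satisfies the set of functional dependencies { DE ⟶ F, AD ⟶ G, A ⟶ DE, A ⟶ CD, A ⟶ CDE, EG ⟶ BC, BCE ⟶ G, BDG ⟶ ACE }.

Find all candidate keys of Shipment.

{A}, {B, D, G}, {D, E, G}, {B, C, D, E}

{A}⁺: A→DE adds D, E; A→CD adds C; DE→F adds F; AD→G adds G; EG→BC adds B → {A, B, C, D, E, F, G}.
{B, D, G}⁺: BDG→ACE adds A, C, E; DE→F adds F → {A, B, C, D, E, F, G}. Minimal: {D, G}⁺ = {D, G}; {B, G}⁺ = {B, G}; {B, D}⁺ = {B, D} — none reach the full schema.
{D, E, G}⁺: DE→F adds F; EG→BC adds B, C; BDG→ACE adds A → {A, B, C, D, E, F, G}. Minimal: {E, G}⁺ = {B, C, E, G}; {D, G}⁺ = {D, G}; {D, E}⁺ = {D, E, F} — none reach the full schema.
{B, C, D, E}⁺: DE→F adds F; BCE→G adds G; BDG→ACE adds A → {A, B, C, D, E, F, G}. Minimal: {C, D, E}⁺ = {C, D, E, F}; {B, D, E}⁺ = {B, D, E, F}; {B, C, E}⁺ = {B, C, E, G}; … — none reach the full schema.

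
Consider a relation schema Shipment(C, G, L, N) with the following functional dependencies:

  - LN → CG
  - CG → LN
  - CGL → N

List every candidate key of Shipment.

{C, G}, {L, N}

{C, G}⁺: CG→LN adds L, N → {C, G, L, N}.
{L, N}⁺: LN→CG adds C, G → {C, G, L, N}.
Any other superkey contains one of these as a subset, so there are no further candidate keys.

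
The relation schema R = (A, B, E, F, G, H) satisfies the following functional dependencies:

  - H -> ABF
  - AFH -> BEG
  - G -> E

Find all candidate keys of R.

Attribute H never appears on the right-hand side of any dependency, so H must belong to every candidate key.
{H}⁺ = {A, B, E, F, G, H}, which is all of the schema, so {H} is the only candidate key.

H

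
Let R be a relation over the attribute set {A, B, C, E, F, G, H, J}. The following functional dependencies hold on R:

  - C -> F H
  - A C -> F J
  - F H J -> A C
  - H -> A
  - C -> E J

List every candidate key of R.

{B, C, G}⁺: C→FH adds F, H; H→A adds A; C→EJ adds E, J → {A, B, C, E, F, G, H, J}.
{B, F, G, H, J}⁺: FHJ→AC adds A, C; C→EJ adds E → {A, B, C, E, F, G, H, J}.
Any other superkey contains one of these as a subset, so there are no further candidate keys.

BCG, BFGHJ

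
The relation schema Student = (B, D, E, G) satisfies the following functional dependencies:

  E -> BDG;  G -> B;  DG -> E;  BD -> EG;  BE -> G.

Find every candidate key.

{E}⁺: E→BDG adds B, D, G → {B, D, E, G}.
{B, D}⁺: BD→EG adds E, G → {B, D, E, G}.
{D, G}⁺: G→B adds B; DG→E adds E → {B, D, E, G}.

(E); (B, D); (D, G)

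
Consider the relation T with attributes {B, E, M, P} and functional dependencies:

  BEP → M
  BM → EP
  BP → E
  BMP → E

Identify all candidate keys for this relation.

{B, M}, {B, P}

{B, M}⁺: BM→EP adds E, P → {B, E, M, P}. Minimal: {M}⁺ = {M}; {B}⁺ = {B} — none reach the full schema.
{B, P}⁺: BP→E adds E; BEP→M adds M → {B, E, M, P}. Minimal: {P}⁺ = {P}; {B}⁺ = {B} — none reach the full schema.
Any other superkey contains one of these as a subset, so there are no further candidate keys.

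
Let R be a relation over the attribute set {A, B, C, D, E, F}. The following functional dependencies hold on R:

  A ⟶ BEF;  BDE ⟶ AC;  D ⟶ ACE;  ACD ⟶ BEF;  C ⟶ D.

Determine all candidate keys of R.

{C}⁺: C→D adds D; D→ACE adds A, E; ACD→BEF adds B, F → {A, B, C, D, E, F}.
{D}⁺: D→ACE adds A, C, E; ACD→BEF adds B, F → {A, B, C, D, E, F}.

{C}, {D}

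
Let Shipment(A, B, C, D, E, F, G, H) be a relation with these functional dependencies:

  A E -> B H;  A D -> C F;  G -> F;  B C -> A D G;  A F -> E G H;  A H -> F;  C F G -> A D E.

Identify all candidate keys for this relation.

{A, D}⁺: AD→CF adds C, F; AF→EGH adds E, G, H; AE→BH adds B → {A, B, C, D, E, F, G, H}. Minimal: {D}⁺ = {D}; {A}⁺ = {A} — none reach the full schema.
{B, C}⁺: BC→ADG adds A, D, G; AD→CF adds F; AF→EGH adds E, H → {A, B, C, D, E, F, G, H}. Minimal: {C}⁺ = {C}; {B}⁺ = {B} — none reach the full schema.
{C, G}⁺: G→F adds F; CFG→ADE adds A, D, E; AE→BH adds B, H → {A, B, C, D, E, F, G, H}. Minimal: {G}⁺ = {F, G}; {C}⁺ = {C} — none reach the full schema.
{A, C, E}⁺: AE→BH adds B, H; BC→ADG adds D, G; AH→F adds F → {A, B, C, D, E, F, G, H}. Minimal: {C, E}⁺ = {C, E}; {A, E}⁺ = {A, B, E, F, G, H}; {A, C}⁺ = {A, C} — none reach the full schema.
{A, C, F}⁺: AF→EGH adds E, G, H; CFG→ADE adds D; AE→BH adds B → {A, B, C, D, E, F, G, H}. Minimal: {C, F}⁺ = {C, F}; {A, F}⁺ = {A, B, E, F, G, H}; {A, C}⁺ = {A, C} — none reach the full schema.
{A, C, H}⁺: AH→F adds F; AF→EGH adds E, G; CFG→ADE adds D; AE→BH adds B → {A, B, C, D, E, F, G, H}. Minimal: {C, H}⁺ = {C, H}; {A, H}⁺ = {A, B, E, F, G, H}; {A, C}⁺ = {A, C} — none reach the full schema.

{A, D}; {B, C}; {C, G}; {A, C, E}; {A, C, F}; {A, C, H}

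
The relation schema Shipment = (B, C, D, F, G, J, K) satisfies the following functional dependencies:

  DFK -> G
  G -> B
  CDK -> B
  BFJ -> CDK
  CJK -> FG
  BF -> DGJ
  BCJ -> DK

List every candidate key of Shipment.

{B, F}⁺: BF→DGJ adds D, G, J; BFJ→CDK adds C, K → {B, C, D, F, G, J, K}.
{F, G}⁺: G→B adds B; BF→DGJ adds D, J; BFJ→CDK adds C, K → {B, C, D, F, G, J, K}.
{B, C, J}⁺: BCJ→DK adds D, K; CJK→FG adds F, G → {B, C, D, F, G, J, K}.
{C, G, J}⁺: G→B adds B; BCJ→DK adds D, K; CJK→FG adds F → {B, C, D, F, G, J, K}.
{C, J, K}⁺: CJK→FG adds F, G; G→B adds B; BFJ→CDK adds D → {B, C, D, F, G, J, K}.
{D, F, K}⁺: DFK→G adds G; G→B adds B; BF→DGJ adds J; BFJ→CDK adds C → {B, C, D, F, G, J, K}.

{B, F}, {F, G}, {B, C, J}, {C, G, J}, {C, J, K}, {D, F, K}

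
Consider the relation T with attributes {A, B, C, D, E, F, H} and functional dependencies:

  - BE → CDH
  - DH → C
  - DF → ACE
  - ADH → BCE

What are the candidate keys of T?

{B, D, F}⁺: DF→ACE adds A, C, E; BE→CDH adds H → {A, B, C, D, E, F, H}. Minimal: {D, F}⁺ = {A, C, D, E, F}; {B, F}⁺ = {B, F}; {B, D}⁺ = {B, D} — none reach the full schema.
{B, E, F}⁺: BE→CDH adds C, D, H; DF→ACE adds A → {A, B, C, D, E, F, H}. Minimal: {E, F}⁺ = {E, F}; {B, F}⁺ = {B, F}; {B, E}⁺ = {B, C, D, E, H} — none reach the full schema.
{D, F, H}⁺: DH→C adds C; DF→ACE adds A, E; ADH→BCE adds B → {A, B, C, D, E, F, H}. Minimal: {F, H}⁺ = {F, H}; {D, H}⁺ = {C, D, H}; {D, F}⁺ = {A, C, D, E, F} — none reach the full schema.
Any other superkey contains one of these as a subset, so there are no further candidate keys.

(B, D, F), (B, E, F), (D, F, H)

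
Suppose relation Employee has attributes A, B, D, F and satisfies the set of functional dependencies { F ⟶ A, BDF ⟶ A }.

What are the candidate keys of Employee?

BDF

{B, D, F}⁺: F→A adds A → {A, B, D, F}. Minimal: {D, F}⁺ = {A, D, F}; {B, F}⁺ = {A, B, F}; {B, D}⁺ = {B, D} — none reach the full schema.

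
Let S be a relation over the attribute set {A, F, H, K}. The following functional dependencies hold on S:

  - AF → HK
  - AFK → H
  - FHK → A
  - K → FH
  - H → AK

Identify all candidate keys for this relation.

{H}⁺: H→AK adds A, K; K→FH adds F → {A, F, H, K}.
{K}⁺: K→FH adds F, H; H→AK adds A → {A, F, H, K}.
{A, F}⁺: AF→HK adds H, K → {A, F, H, K}. Minimal: {F}⁺ = {F}; {A}⁺ = {A} — none reach the full schema.

{H}, {K}, {A, F}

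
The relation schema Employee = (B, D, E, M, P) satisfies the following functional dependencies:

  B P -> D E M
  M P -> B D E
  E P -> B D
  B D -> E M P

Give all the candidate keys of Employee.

{B, D}⁺: BD→EMP adds E, M, P → {B, D, E, M, P}. Minimal: {D}⁺ = {D}; {B}⁺ = {B} — none reach the full schema.
{B, P}⁺: BP→DEM adds D, E, M → {B, D, E, M, P}. Minimal: {P}⁺ = {P}; {B}⁺ = {B} — none reach the full schema.
{E, P}⁺: EP→BD adds B, D; BD→EMP adds M → {B, D, E, M, P}. Minimal: {P}⁺ = {P}; {E}⁺ = {E} — none reach the full schema.
{M, P}⁺: MP→BDE adds B, D, E → {B, D, E, M, P}. Minimal: {P}⁺ = {P}; {M}⁺ = {M} — none reach the full schema.
Any other superkey contains one of these as a subset, so there are no further candidate keys.

{B, D}, {B, P}, {E, P}, {M, P}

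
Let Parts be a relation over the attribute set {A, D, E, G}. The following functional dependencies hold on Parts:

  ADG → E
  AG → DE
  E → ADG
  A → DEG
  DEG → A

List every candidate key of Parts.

A, E

{A}⁺: A→DEG adds D, E, G → {A, D, E, G}.
{E}⁺: E→ADG adds A, D, G → {A, D, E, G}.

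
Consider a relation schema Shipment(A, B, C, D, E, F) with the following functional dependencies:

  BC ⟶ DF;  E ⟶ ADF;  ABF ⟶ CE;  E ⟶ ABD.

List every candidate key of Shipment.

{E}, {A, B, C}, {A, B, F}

{E}⁺: E→ADF adds A, D, F; E→ABD adds B; ABF→CE adds C → {A, B, C, D, E, F}.
{A, B, C}⁺: BC→DF adds D, F; ABF→CE adds E → {A, B, C, D, E, F}. Minimal: {B, C}⁺ = {B, C, D, F}; {A, C}⁺ = {A, C}; {A, B}⁺ = {A, B} — none reach the full schema.
{A, B, F}⁺: ABF→CE adds C, E; E→ABD adds D → {A, B, C, D, E, F}. Minimal: {B, F}⁺ = {B, F}; {A, F}⁺ = {A, F}; {A, B}⁺ = {A, B} — none reach the full schema.
Any other superkey contains one of these as a subset, so there are no further candidate keys.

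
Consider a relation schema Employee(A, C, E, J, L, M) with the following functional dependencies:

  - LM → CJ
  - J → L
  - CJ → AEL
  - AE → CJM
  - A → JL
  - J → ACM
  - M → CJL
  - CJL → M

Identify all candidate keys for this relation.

{A}⁺: A→JL adds J, L; J→ACM adds C, M; CJ→AEL adds E → {A, C, E, J, L, M}.
{J}⁺: J→L adds L; J→ACM adds A, C, M; CJ→AEL adds E → {A, C, E, J, L, M}.
{M}⁺: M→CJL adds C, J, L; CJ→AEL adds A, E → {A, C, E, J, L, M}.
Any other superkey contains one of these as a subset, so there are no further candidate keys.

A; J; M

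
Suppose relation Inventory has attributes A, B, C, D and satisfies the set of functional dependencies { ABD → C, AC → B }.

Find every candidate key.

{A, B, D}, {A, C, D}

Attributes A, D never appear on any right-hand side, so every candidate key must contain {A, D}.
{A, D}⁺ = {A, D}, which is not all of the schema, so we must add further attributes.
{A, B, D}⁺: ABD→C adds C → {A, B, C, D}.
{A, C, D}⁺: AC→B adds B → {A, B, C, D}.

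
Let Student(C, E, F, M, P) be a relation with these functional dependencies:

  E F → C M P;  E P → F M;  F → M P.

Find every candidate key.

Attribute E never appears on the right-hand side of any dependency, so E must belong to every candidate key.
{E}⁺ = {E}, which is not all of the schema, so we must add further attributes.
{E, F}⁺: EF→CMP adds C, M, P → {C, E, F, M, P}.
{E, P}⁺: EP→FM adds F, M; EF→CMP adds C → {C, E, F, M, P}.

{E, F}, {E, P}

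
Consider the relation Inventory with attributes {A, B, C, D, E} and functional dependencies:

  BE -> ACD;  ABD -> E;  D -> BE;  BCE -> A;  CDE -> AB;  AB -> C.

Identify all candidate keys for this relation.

D, BE

{D}⁺: D→BE adds B, E; BE→ACD adds A, C → {A, B, C, D, E}.
{B, E}⁺: BE→ACD adds A, C, D → {A, B, C, D, E}. Minimal: {E}⁺ = {E}; {B}⁺ = {B} — none reach the full schema.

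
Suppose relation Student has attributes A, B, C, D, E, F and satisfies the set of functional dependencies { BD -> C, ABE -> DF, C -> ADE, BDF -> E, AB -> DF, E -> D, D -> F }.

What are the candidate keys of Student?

(A, B); (B, C); (B, D); (B, E)

Attribute B never appears on the right-hand side of any dependency, so B must belong to every candidate key.
{B}⁺ = {B}, which is not all of the schema, so we must add further attributes.
{A, B}⁺: AB→DF adds D, F; BD→C adds C; C→ADE adds E → {A, B, C, D, E, F}. Minimal: {B}⁺ = {B}; {A}⁺ = {A} — none reach the full schema.
{B, C}⁺: C→ADE adds A, D, E; AB→DF adds F → {A, B, C, D, E, F}. Minimal: {C}⁺ = {A, C, D, E, F}; {B}⁺ = {B} — none reach the full schema.
{B, D}⁺: BD→C adds C; C→ADE adds A, E; AB→DF adds F → {A, B, C, D, E, F}. Minimal: {D}⁺ = {D, F}; {B}⁺ = {B} — none reach the full schema.
{B, E}⁺: E→D adds D; D→F adds F; BD→C adds C; C→ADE adds A → {A, B, C, D, E, F}. Minimal: {E}⁺ = {D, E, F}; {B}⁺ = {B} — none reach the full schema.
Any other superkey contains one of these as a subset, so there are no further candidate keys.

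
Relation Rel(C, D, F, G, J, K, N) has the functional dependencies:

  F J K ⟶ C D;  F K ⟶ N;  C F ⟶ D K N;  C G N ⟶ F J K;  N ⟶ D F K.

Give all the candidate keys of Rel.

(C, F, G), (C, G, N), (G, J, N), (F, G, J, K)

Attribute G never appears on the right-hand side of any dependency, so G must belong to every candidate key.
{G}⁺ = {G}, which is not all of the schema, so we must add further attributes.
{C, F, G}⁺: CF→DKN adds D, K, N; CGN→FJK adds J → {C, D, F, G, J, K, N}.
{C, G, N}⁺: CGN→FJK adds F, J, K; N→DFK adds D → {C, D, F, G, J, K, N}.
{G, J, N}⁺: N→DFK adds D, F, K; FJK→CD adds C → {C, D, F, G, J, K, N}.
{F, G, J, K}⁺: FJK→CD adds C, D; FK→N adds N → {C, D, F, G, J, K, N}.
Any other superkey contains one of these as a subset, so there are no further candidate keys.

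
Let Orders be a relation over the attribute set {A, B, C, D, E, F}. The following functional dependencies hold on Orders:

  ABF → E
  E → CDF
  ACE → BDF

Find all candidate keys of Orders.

AE, ABF

Attribute A never appears on the right-hand side of any dependency, so A must belong to every candidate key.
{A}⁺ = {A}, which is not all of the schema, so we must add further attributes.
{A, E}⁺: E→CDF adds C, D, F; ACE→BDF adds B → {A, B, C, D, E, F}.
{A, B, F}⁺: ABF→E adds E; E→CDF adds C, D → {A, B, C, D, E, F}.
Any other superkey contains one of these as a subset, so there are no further candidate keys.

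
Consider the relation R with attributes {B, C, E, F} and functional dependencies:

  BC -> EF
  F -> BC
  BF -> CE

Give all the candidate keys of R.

F, BC

{F}⁺: F→BC adds B, C; BF→CE adds E → {B, C, E, F}.
{B, C}⁺: BC→EF adds E, F → {B, C, E, F}. Minimal: {C}⁺ = {C}; {B}⁺ = {B} — none reach the full schema.
Any other superkey contains one of these as a subset, so there are no further candidate keys.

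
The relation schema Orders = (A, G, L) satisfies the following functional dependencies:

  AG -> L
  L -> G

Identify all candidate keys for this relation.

Attribute A never appears on the right-hand side of any dependency, so A must belong to every candidate key.
{A}⁺ = {A}, which is not all of the schema, so we must add further attributes.
{A, G}⁺: AG→L adds L → {A, G, L}. Minimal: {G}⁺ = {G}; {A}⁺ = {A} — none reach the full schema.
{A, L}⁺: L→G adds G → {A, G, L}. Minimal: {L}⁺ = {G, L}; {A}⁺ = {A} — none reach the full schema.
Any other superkey contains one of these as a subset, so there are no further candidate keys.

{A, G}, {A, L}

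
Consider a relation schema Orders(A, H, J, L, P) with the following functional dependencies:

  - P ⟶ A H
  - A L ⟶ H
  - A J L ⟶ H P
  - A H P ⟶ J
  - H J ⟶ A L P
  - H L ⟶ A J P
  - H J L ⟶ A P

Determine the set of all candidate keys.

{P}, {A, L}, {H, J}, {H, L}

{P}⁺: P→AH adds A, H; AHP→J adds J; HJ→ALP adds L → {A, H, J, L, P}.
{A, L}⁺: AL→H adds H; HL→AJP adds J, P → {A, H, J, L, P}. Minimal: {L}⁺ = {L}; {A}⁺ = {A} — none reach the full schema.
{H, J}⁺: HJ→ALP adds A, L, P → {A, H, J, L, P}. Minimal: {J}⁺ = {J}; {H}⁺ = {H} — none reach the full schema.
{H, L}⁺: HL→AJP adds A, J, P → {A, H, J, L, P}. Minimal: {L}⁺ = {L}; {H}⁺ = {H} — none reach the full schema.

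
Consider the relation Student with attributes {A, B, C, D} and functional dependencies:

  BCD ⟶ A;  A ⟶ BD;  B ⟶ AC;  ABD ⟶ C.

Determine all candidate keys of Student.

{A}⁺: A→BD adds B, D; B→AC adds C → {A, B, C, D}.
{B}⁺: B→AC adds A, C; A→BD adds D → {A, B, C, D}.

{A}, {B}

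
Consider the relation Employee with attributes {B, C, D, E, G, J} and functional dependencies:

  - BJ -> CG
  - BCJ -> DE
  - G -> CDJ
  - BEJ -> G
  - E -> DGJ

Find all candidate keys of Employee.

{B, E}⁺: E→DGJ adds D, G, J; BJ→CG adds C → {B, C, D, E, G, J}. Minimal: {E}⁺ = {C, D, E, G, J}; {B}⁺ = {B} — none reach the full schema.
{B, G}⁺: G→CDJ adds C, D, J; BCJ→DE adds E → {B, C, D, E, G, J}. Minimal: {G}⁺ = {C, D, G, J}; {B}⁺ = {B} — none reach the full schema.
{B, J}⁺: BJ→CG adds C, G; BCJ→DE adds D, E → {B, C, D, E, G, J}. Minimal: {J}⁺ = {J}; {B}⁺ = {B} — none reach the full schema.
Any other superkey contains one of these as a subset, so there are no further candidate keys.

{B, E}; {B, G}; {B, J}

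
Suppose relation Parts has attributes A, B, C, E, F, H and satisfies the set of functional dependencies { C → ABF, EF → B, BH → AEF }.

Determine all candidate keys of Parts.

Attributes C, H never appear on any right-hand side, so every candidate key must contain {C, H}.
{C, H}⁺ = {A, B, C, E, F, H}, which is all of the schema, so {C, H} is the only candidate key.

(C, H)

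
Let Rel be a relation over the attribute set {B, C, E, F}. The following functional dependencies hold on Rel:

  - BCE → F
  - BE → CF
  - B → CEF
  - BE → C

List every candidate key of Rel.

Attribute B never appears on the right-hand side of any dependency, so B must belong to every candidate key.
{B}⁺ = {B, C, E, F}, which is all of the schema, so {B} is the only candidate key.

{B}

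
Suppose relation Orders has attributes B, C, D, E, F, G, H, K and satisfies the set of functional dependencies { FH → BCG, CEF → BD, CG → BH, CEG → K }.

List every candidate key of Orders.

{E, F, H}; {C, E, F, G}

Attributes E, F never appear on any right-hand side, so every candidate key must contain {E, F}.
{E, F}⁺ = {E, F}, which is not all of the schema, so we must add further attributes.
{E, F, H}⁺: FH→BCG adds B, C, G; CEF→BD adds D; CEG→K adds K → {B, C, D, E, F, G, H, K}. Minimal: {F, H}⁺ = {B, C, F, G, H}; {E, H}⁺ = {E, H}; {E, F}⁺ = {E, F} — none reach the full schema.
{C, E, F, G}⁺: CEF→BD adds B, D; CG→BH adds H; CEG→K adds K → {B, C, D, E, F, G, H, K}. Minimal: {E, F, G}⁺ = {E, F, G}; {C, F, G}⁺ = {B, C, F, G, H}; {C, E, G}⁺ = {B, C, E, G, H, K}; … — none reach the full schema.
Any other superkey contains one of these as a subset, so there are no further candidate keys.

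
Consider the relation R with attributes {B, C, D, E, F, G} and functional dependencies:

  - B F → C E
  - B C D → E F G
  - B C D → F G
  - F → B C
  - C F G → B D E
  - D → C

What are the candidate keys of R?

{B, D}, {D, F}, {F, G}

{B, D}⁺: D→C adds C; BCD→EFG adds E, F, G → {B, C, D, E, F, G}. Minimal: {D}⁺ = {C, D}; {B}⁺ = {B} — none reach the full schema.
{D, F}⁺: F→BC adds B, C; BF→CE adds E; BCD→EFG adds G → {B, C, D, E, F, G}. Minimal: {F}⁺ = {B, C, E, F}; {D}⁺ = {C, D} — none reach the full schema.
{F, G}⁺: F→BC adds B, C; CFG→BDE adds D, E → {B, C, D, E, F, G}. Minimal: {G}⁺ = {G}; {F}⁺ = {B, C, E, F} — none reach the full schema.
Any other superkey contains one of these as a subset, so there are no further candidate keys.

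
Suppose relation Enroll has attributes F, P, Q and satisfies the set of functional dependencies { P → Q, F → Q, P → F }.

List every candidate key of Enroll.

(P)

{P}⁺: P→Q adds Q; P→F adds F → {F, P, Q}.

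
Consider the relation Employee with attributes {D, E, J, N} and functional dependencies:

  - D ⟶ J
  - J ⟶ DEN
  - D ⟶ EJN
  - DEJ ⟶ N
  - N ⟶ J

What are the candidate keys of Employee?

{D}⁺: D→J adds J; J→DEN adds E, N → {D, E, J, N}.
{J}⁺: J→DEN adds D, E, N → {D, E, J, N}.
{N}⁺: N→J adds J; J→DEN adds D, E → {D, E, J, N}.
Any other superkey contains one of these as a subset, so there are no further candidate keys.

{D}; {J}; {N}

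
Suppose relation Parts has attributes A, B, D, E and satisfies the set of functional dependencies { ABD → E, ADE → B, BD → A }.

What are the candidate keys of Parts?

Attribute D never appears on the right-hand side of any dependency, so D must belong to every candidate key.
{D}⁺ = {D}, which is not all of the schema, so we must add further attributes.
{B, D}⁺: BD→A adds A; ABD→E adds E → {A, B, D, E}.
{A, D, E}⁺: ADE→B adds B → {A, B, D, E}.
Any other superkey contains one of these as a subset, so there are no further candidate keys.

(B, D), (A, D, E)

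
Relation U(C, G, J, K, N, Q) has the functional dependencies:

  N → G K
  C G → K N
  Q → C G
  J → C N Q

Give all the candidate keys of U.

Attribute J never appears on the right-hand side of any dependency, so J must belong to every candidate key.
{J}⁺ = {C, G, J, K, N, Q}, which is all of the schema, so {J} is the only candidate key.

J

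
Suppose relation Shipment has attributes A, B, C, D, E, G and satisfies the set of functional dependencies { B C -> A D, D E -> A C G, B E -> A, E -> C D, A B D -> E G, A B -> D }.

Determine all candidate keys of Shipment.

AB; BC; BE

Attribute B never appears on the right-hand side of any dependency, so B must belong to every candidate key.
{B}⁺ = {B}, which is not all of the schema, so we must add further attributes.
{A, B}⁺: AB→D adds D; ABD→EG adds E, G; DE→ACG adds C → {A, B, C, D, E, G}. Minimal: {B}⁺ = {B}; {A}⁺ = {A} — none reach the full schema.
{B, C}⁺: BC→AD adds A, D; ABD→EG adds E, G → {A, B, C, D, E, G}. Minimal: {C}⁺ = {C}; {B}⁺ = {B} — none reach the full schema.
{B, E}⁺: BE→A adds A; E→CD adds C, D; ABD→EG adds G → {A, B, C, D, E, G}. Minimal: {E}⁺ = {A, C, D, E, G}; {B}⁺ = {B} — none reach the full schema.
Any other superkey contains one of these as a subset, so there are no further candidate keys.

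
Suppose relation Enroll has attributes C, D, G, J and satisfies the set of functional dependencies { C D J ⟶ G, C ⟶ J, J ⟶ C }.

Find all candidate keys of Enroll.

{C, D}, {D, J}

{C, D}⁺: C→J adds J; CDJ→G adds G → {C, D, G, J}. Minimal: {D}⁺ = {D}; {C}⁺ = {C, J} — none reach the full schema.
{D, J}⁺: J→C adds C; CDJ→G adds G → {C, D, G, J}. Minimal: {J}⁺ = {C, J}; {D}⁺ = {D} — none reach the full schema.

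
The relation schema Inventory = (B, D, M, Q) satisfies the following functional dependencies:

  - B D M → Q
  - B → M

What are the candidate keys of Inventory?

{B, D}

Attributes B, D never appear on any right-hand side, so every candidate key must contain {B, D}.
{B, D}⁺ = {B, D, M, Q}, which is all of the schema, so {B, D} is the only candidate key.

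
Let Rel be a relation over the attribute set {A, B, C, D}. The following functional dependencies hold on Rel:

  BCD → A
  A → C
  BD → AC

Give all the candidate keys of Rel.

{B, D}

{B, D}⁺: BD→AC adds A, C → {A, B, C, D}.
No other minimal superkey exists.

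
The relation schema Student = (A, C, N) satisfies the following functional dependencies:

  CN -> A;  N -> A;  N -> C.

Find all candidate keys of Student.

Attribute N never appears on the right-hand side of any dependency, so N must belong to every candidate key.
{N}⁺ = {A, C, N}, which is all of the schema, so {N} is the only candidate key.

(N)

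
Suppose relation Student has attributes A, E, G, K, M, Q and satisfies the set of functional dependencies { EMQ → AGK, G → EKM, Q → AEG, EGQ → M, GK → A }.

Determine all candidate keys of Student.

{Q}⁺: Q→AEG adds A, E, G; EGQ→M adds M; EMQ→AGK adds K → {A, E, G, K, M, Q}.
No other minimal superkey exists.

{Q}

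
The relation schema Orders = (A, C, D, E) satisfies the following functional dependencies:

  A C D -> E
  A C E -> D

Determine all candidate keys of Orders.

Attributes A, C never appear on any right-hand side, so every candidate key must contain {A, C}.
{A, C}⁺ = {A, C}, which is not all of the schema, so we must add further attributes.
{A, C, D}⁺: ACD→E adds E → {A, C, D, E}. Minimal: {C, D}⁺ = {C, D}; {A, D}⁺ = {A, D}; {A, C}⁺ = {A, C} — none reach the full schema.
{A, C, E}⁺: ACE→D adds D → {A, C, D, E}. Minimal: {C, E}⁺ = {C, E}; {A, E}⁺ = {A, E}; {A, C}⁺ = {A, C} — none reach the full schema.
Any other superkey contains one of these as a subset, so there are no further candidate keys.

ACD; ACE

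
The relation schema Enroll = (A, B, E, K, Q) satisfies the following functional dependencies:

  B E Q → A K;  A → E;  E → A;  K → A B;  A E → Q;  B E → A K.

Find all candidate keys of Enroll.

K; AB; BE

{K}⁺: K→AB adds A, B; A→E adds E; AE→Q adds Q → {A, B, E, K, Q}.
{A, B}⁺: A→E adds E; AE→Q adds Q; BE→AK adds K → {A, B, E, K, Q}. Minimal: {B}⁺ = {B}; {A}⁺ = {A, E, Q} — none reach the full schema.
{B, E}⁺: E→A adds A; AE→Q adds Q; BE→AK adds K → {A, B, E, K, Q}. Minimal: {E}⁺ = {A, E, Q}; {B}⁺ = {B} — none reach the full schema.
Any other superkey contains one of these as a subset, so there are no further candidate keys.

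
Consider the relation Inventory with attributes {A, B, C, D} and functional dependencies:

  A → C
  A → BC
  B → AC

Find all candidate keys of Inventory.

{A, D}⁺: A→C adds C; A→BC adds B → {A, B, C, D}. Minimal: {D}⁺ = {D}; {A}⁺ = {A, B, C} — none reach the full schema.
{B, D}⁺: B→AC adds A, C → {A, B, C, D}. Minimal: {D}⁺ = {D}; {B}⁺ = {A, B, C} — none reach the full schema.
Any other superkey contains one of these as a subset, so there are no further candidate keys.

{A, D}; {B, D}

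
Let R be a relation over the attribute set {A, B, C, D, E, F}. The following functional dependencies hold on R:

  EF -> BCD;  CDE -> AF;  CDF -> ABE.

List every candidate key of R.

{E, F}⁺: EF→BCD adds B, C, D; CDE→AF adds A → {A, B, C, D, E, F}. Minimal: {F}⁺ = {F}; {E}⁺ = {E} — none reach the full schema.
{C, D, E}⁺: CDE→AF adds A, F; CDF→ABE adds B → {A, B, C, D, E, F}. Minimal: {D, E}⁺ = {D, E}; {C, E}⁺ = {C, E}; {C, D}⁺ = {C, D} — none reach the full schema.
{C, D, F}⁺: CDF→ABE adds A, B, E → {A, B, C, D, E, F}. Minimal: {D, F}⁺ = {D, F}; {C, F}⁺ = {C, F}; {C, D}⁺ = {C, D} — none reach the full schema.
Any other superkey contains one of these as a subset, so there are no further candidate keys.

(E, F); (C, D, E); (C, D, F)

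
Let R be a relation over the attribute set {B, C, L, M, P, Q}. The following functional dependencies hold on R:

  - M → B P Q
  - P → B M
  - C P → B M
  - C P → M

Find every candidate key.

Attributes C, L never appear on any right-hand side, so every candidate key must contain {C, L}.
{C, L}⁺ = {C, L}, which is not all of the schema, so we must add further attributes.
{C, L, M}⁺: M→BPQ adds B, P, Q → {B, C, L, M, P, Q}. Minimal: {L, M}⁺ = {B, L, M, P, Q}; {C, M}⁺ = {B, C, M, P, Q}; {C, L}⁺ = {C, L} — none reach the full schema.
{C, L, P}⁺: P→BM adds B, M; M→BPQ adds Q → {B, C, L, M, P, Q}. Minimal: {L, P}⁺ = {B, L, M, P, Q}; {C, P}⁺ = {B, C, M, P, Q}; {C, L}⁺ = {C, L} — none reach the full schema.

(C, L, M), (C, L, P)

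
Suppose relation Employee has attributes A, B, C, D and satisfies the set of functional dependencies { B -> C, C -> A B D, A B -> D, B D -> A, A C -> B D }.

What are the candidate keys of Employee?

{B}⁺: B→C adds C; C→ABD adds A, D → {A, B, C, D}.
{C}⁺: C→ABD adds A, B, D → {A, B, C, D}.

{B}, {C}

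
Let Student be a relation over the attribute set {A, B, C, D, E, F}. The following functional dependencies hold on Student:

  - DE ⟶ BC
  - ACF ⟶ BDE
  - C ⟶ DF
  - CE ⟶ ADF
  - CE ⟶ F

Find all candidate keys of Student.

{A, C}⁺: C→DF adds D, F; ACF→BDE adds B, E → {A, B, C, D, E, F}. Minimal: {C}⁺ = {C, D, F}; {A}⁺ = {A} — none reach the full schema.
{C, E}⁺: C→DF adds D, F; CE→ADF adds A; DE→BC adds B → {A, B, C, D, E, F}. Minimal: {E}⁺ = {E}; {C}⁺ = {C, D, F} — none reach the full schema.
{D, E}⁺: DE→BC adds B, C; C→DF adds F; CE→ADF adds A → {A, B, C, D, E, F}. Minimal: {E}⁺ = {E}; {D}⁺ = {D} — none reach the full schema.
Any other superkey contains one of these as a subset, so there are no further candidate keys.

{A, C}; {C, E}; {D, E}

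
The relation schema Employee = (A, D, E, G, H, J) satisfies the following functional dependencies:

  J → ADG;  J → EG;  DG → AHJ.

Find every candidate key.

{J}; {D, G}

{J}⁺: J→ADG adds A, D, G; J→EG adds E; DG→AHJ adds H → {A, D, E, G, H, J}.
{D, G}⁺: DG→AHJ adds A, H, J; J→EG adds E → {A, D, E, G, H, J}.
Any other superkey contains one of these as a subset, so there are no further candidate keys.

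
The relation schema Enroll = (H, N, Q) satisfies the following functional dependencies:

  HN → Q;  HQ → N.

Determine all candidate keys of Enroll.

{H, N}, {H, Q}

Attribute H never appears on the right-hand side of any dependency, so H must belong to every candidate key.
{H}⁺ = {H}, which is not all of the schema, so we must add further attributes.
{H, N}⁺: HN→Q adds Q → {H, N, Q}. Minimal: {N}⁺ = {N}; {H}⁺ = {H} — none reach the full schema.
{H, Q}⁺: HQ→N adds N → {H, N, Q}. Minimal: {Q}⁺ = {Q}; {H}⁺ = {H} — none reach the full schema.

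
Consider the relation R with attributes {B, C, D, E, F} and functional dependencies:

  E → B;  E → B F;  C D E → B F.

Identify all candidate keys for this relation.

(C, D, E)

Attributes C, D, E never appear on any right-hand side, so every candidate key must contain {C, D, E}.
{C, D, E}⁺ = {B, C, D, E, F}, which is all of the schema, so {C, D, E} is the only candidate key.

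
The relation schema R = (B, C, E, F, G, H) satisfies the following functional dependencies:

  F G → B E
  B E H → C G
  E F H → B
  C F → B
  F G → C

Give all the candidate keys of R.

{E, F, H}, {F, G, H}

Attributes F, H never appear on any right-hand side, so every candidate key must contain {F, H}.
{F, H}⁺ = {F, H}, which is not all of the schema, so we must add further attributes.
{E, F, H}⁺: EFH→B adds B; BEH→CG adds C, G → {B, C, E, F, G, H}. Minimal: {F, H}⁺ = {F, H}; {E, H}⁺ = {E, H}; {E, F}⁺ = {E, F} — none reach the full schema.
{F, G, H}⁺: FG→BE adds B, E; BEH→CG adds C → {B, C, E, F, G, H}. Minimal: {G, H}⁺ = {G, H}; {F, H}⁺ = {F, H}; {F, G}⁺ = {B, C, E, F, G} — none reach the full schema.
Any other superkey contains one of these as a subset, so there are no further candidate keys.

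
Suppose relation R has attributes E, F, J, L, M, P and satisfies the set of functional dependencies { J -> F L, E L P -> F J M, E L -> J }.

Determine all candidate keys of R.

{E, J, P}; {E, L, P}

{E, J, P}⁺: J→FL adds F, L; ELP→FJM adds M → {E, F, J, L, M, P}. Minimal: {J, P}⁺ = {F, J, L, P}; {E, P}⁺ = {E, P}; {E, J}⁺ = {E, F, J, L} — none reach the full schema.
{E, L, P}⁺: ELP→FJM adds F, J, M → {E, F, J, L, M, P}. Minimal: {L, P}⁺ = {L, P}; {E, P}⁺ = {E, P}; {E, L}⁺ = {E, F, J, L} — none reach the full schema.
Any other superkey contains one of these as a subset, so there are no further candidate keys.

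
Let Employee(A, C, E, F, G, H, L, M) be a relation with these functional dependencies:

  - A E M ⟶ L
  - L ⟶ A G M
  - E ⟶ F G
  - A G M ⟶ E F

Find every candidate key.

Attributes C, H never appear on any right-hand side, so every candidate key must contain {C, H}.
{C, H}⁺ = {C, H}, which is not all of the schema, so we must add further attributes.
{C, H, L}⁺: L→AGM adds A, G, M; AGM→EF adds E, F → {A, C, E, F, G, H, L, M}. Minimal: {H, L}⁺ = {A, E, F, G, H, L, M}; {C, L}⁺ = {A, C, E, F, G, L, M}; {C, H}⁺ = {C, H} — none reach the full schema.
{A, C, E, H, M}⁺: AEM→L adds L; L→AGM adds G; E→FG adds F → {A, C, E, F, G, H, L, M}. Minimal: {C, E, H, M}⁺ = {C, E, F, G, H, M}; {A, E, H, M}⁺ = {A, E, F, G, H, L, M}; {A, C, H, M}⁺ = {A, C, H, M}; … — none reach the full schema.
{A, C, G, H, M}⁺: AGM→EF adds E, F; AEM→L adds L → {A, C, E, F, G, H, L, M}. Minimal: {C, G, H, M}⁺ = {C, G, H, M}; {A, G, H, M}⁺ = {A, E, F, G, H, L, M}; {A, C, H, M}⁺ = {A, C, H, M}; … — none reach the full schema.

{C, H, L}; {A, C, E, H, M}; {A, C, G, H, M}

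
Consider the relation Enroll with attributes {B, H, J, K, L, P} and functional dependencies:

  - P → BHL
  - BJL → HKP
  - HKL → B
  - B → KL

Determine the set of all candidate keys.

Attribute J never appears on the right-hand side of any dependency, so J must belong to every candidate key.
{J}⁺ = {J}, which is not all of the schema, so we must add further attributes.
{B, J}⁺: B→KL adds K, L; BJL→HKP adds H, P → {B, H, J, K, L, P}. Minimal: {J}⁺ = {J}; {B}⁺ = {B, K, L} — none reach the full schema.
{J, P}⁺: P→BHL adds B, H, L; BJL→HKP adds K → {B, H, J, K, L, P}. Minimal: {P}⁺ = {B, H, K, L, P}; {J}⁺ = {J} — none reach the full schema.
{H, J, K, L}⁺: HKL→B adds B; BJL→HKP adds P → {B, H, J, K, L, P}. Minimal: {J, K, L}⁺ = {J, K, L}; {H, K, L}⁺ = {B, H, K, L}; {H, J, L}⁺ = {H, J, L}; … — none reach the full schema.

{B, J}, {J, P}, {H, J, K, L}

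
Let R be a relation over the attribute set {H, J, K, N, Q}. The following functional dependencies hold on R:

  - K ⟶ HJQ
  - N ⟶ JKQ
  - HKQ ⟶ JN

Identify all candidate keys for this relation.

{K}, {N}

{K}⁺: K→HJQ adds H, J, Q; HKQ→JN adds N → {H, J, K, N, Q}.
{N}⁺: N→JKQ adds J, K, Q; K→HJQ adds H → {H, J, K, N, Q}.
Any other superkey contains one of these as a subset, so there are no further candidate keys.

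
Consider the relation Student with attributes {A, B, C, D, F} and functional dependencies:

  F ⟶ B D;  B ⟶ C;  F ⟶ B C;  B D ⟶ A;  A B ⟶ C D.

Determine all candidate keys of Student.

{F}⁺: F→BD adds B, D; B→C adds C; BD→A adds A → {A, B, C, D, F}.

{F}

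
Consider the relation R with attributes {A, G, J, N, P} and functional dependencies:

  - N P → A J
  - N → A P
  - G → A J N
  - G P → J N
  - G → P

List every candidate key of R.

{G}

Attribute G never appears on the right-hand side of any dependency, so G must belong to every candidate key.
{G}⁺ = {A, G, J, N, P}, which is all of the schema, so {G} is the only candidate key.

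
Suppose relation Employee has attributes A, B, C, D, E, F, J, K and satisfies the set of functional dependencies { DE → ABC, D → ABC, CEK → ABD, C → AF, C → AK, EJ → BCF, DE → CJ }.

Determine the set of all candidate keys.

(C, E), (D, E), (E, J)

Attribute E never appears on the right-hand side of any dependency, so E must belong to every candidate key.
{E}⁺ = {E}, which is not all of the schema, so we must add further attributes.
{C, E}⁺: C→AF adds A, F; C→AK adds K; CEK→ABD adds B, D; DE→CJ adds J → {A, B, C, D, E, F, J, K}. Minimal: {E}⁺ = {E}; {C}⁺ = {A, C, F, K} — none reach the full schema.
{D, E}⁺: DE→ABC adds A, B, C; C→AF adds F; C→AK adds K; DE→CJ adds J → {A, B, C, D, E, F, J, K}. Minimal: {E}⁺ = {E}; {D}⁺ = {A, B, C, D, F, K} — none reach the full schema.
{E, J}⁺: EJ→BCF adds B, C, F; C→AF adds A; C→AK adds K; CEK→ABD adds D → {A, B, C, D, E, F, J, K}. Minimal: {J}⁺ = {J}; {E}⁺ = {E} — none reach the full schema.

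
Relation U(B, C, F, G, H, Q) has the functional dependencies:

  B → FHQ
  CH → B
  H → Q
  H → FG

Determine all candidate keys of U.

Attribute C never appears on the right-hand side of any dependency, so C must belong to every candidate key.
{C}⁺ = {C}, which is not all of the schema, so we must add further attributes.
{B, C}⁺: B→FHQ adds F, H, Q; H→FG adds G → {B, C, F, G, H, Q}. Minimal: {C}⁺ = {C}; {B}⁺ = {B, F, G, H, Q} — none reach the full schema.
{C, H}⁺: CH→B adds B; H→Q adds Q; H→FG adds F, G → {B, C, F, G, H, Q}. Minimal: {H}⁺ = {F, G, H, Q}; {C}⁺ = {C} — none reach the full schema.
Any other superkey contains one of these as a subset, so there are no further candidate keys.

BC, CH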